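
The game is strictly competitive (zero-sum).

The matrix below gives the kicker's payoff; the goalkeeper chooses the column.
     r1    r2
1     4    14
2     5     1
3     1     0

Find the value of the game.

Row 3 is strictly dominated by row 2, so the kicker never plays it.
The remaining 2×2 game on (1, 2) × (r1, r2) has no saddle point. Let the kicker play 1 with probability p; indifference gives 4p + 5(1−p) = 14p + (1−p), so p = 2/7.
Similarly the goalkeeper's optimal q on r1 is 13/14, and the value is 4·(13/14) + (14)·(1/14) = 33/7.

33/7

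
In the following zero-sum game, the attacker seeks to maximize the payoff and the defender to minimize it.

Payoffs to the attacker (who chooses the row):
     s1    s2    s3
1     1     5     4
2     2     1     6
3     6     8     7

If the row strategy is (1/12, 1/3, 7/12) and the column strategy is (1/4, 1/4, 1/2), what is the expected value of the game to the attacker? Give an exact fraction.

45/8

Against (1/4, 1/4, 1/2), each row's expected payoff is 1: 7/2; 2: 15/4; 3: 7.
Taking the (1/12, 1/3, 7/12)-weighted average: (1/12)·(7/2) + (1/3)·(15/4) + (7/12)·(7) = 45/8.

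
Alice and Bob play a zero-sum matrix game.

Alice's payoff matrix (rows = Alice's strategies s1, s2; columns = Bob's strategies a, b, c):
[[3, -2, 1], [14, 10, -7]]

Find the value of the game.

-1/5

Column a is strictly dominated by b for Bob (it gives Alice more in every row).
The remaining 2×2 game on (s1, s2) × (b, c) has no saddle point. Let Alice play s1 with probability p; indifference gives −2p + 10(1−p) = p − 7(1−p), so p = 17/20.
Similarly Bob's optimal q on b is 2/5, and the value is -2·(2/5) + (1)·(3/5) = -1/5.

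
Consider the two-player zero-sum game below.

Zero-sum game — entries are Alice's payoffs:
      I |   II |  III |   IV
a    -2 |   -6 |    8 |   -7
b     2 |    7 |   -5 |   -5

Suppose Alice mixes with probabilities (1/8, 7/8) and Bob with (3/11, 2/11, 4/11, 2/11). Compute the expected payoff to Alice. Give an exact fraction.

-35/44

Against (3/11, 2/11, 4/11, 2/11), each row's expected payoff is a: 0; b: -10/11.
Taking the (1/8, 7/8)-weighted average: (1/8)·(0) + (7/8)·(-10/11) = -35/44.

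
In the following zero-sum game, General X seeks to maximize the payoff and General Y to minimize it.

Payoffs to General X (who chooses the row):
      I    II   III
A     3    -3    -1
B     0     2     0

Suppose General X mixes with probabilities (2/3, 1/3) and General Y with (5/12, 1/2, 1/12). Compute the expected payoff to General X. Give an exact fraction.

1/9

Against (5/12, 1/2, 1/12), each row's expected payoff is A: -1/3; B: 1.
Taking the (2/3, 1/3)-weighted average: (2/3)·(-1/3) + (1/3)·(1) = 1/9.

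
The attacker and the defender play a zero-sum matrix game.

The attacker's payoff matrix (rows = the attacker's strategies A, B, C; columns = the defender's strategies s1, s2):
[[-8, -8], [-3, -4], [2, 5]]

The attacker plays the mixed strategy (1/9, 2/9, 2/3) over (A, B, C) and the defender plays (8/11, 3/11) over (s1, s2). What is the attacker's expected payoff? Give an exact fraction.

Against (8/11, 3/11), each row's expected payoff is A: -8; B: -36/11; C: 31/11.
Taking the (1/9, 2/9, 2/3)-weighted average: (1/9)·(-8) + (2/9)·(-36/11) + (2/3)·(31/11) = 26/99.

26/99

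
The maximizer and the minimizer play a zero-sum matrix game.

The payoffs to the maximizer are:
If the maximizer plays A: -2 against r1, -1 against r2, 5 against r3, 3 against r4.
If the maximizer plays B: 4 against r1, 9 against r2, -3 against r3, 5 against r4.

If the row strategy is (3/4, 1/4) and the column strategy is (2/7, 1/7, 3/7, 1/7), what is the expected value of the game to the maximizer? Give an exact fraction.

13/7

Against (2/7, 1/7, 3/7, 1/7), each row's expected payoff is A: 13/7; B: 13/7.
Taking the (3/4, 1/4)-weighted average: (3/4)·(13/7) + (1/4)·(13/7) = 13/7.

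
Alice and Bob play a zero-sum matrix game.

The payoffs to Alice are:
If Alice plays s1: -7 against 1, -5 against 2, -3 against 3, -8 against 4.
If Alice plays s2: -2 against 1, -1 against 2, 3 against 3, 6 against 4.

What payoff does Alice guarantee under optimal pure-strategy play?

-2

Row minima: -8, -2 → Alice's maximin is -2.
Column maxima: -2, -1, 3, 6 → Bob's minimax is -2.
They coincide at (s2, 1), so the value is -2.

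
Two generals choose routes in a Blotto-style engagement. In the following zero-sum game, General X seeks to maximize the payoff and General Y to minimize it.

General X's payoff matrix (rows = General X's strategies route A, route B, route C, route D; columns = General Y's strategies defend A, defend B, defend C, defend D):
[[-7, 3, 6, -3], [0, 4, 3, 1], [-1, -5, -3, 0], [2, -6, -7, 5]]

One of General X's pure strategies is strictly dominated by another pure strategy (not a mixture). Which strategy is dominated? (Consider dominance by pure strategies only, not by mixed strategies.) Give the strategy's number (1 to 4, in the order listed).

Compare route C with route B: 0 > -1, 4 > -5, 3 > -3, 1 > 0.
So route B strictly dominates route C for General X; route C is strictly dominated.

3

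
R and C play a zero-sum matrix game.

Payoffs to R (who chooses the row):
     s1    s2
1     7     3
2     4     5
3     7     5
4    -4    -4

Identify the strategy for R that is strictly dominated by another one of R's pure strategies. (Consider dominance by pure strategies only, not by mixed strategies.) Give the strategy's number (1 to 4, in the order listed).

4

Compare 4 with 1: 7 > -4, 3 > -4.
So 1 strictly dominates 4 for R; 4 is strictly dominated.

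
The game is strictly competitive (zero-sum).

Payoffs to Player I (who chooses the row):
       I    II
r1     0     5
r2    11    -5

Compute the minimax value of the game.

Row minima are 0 and -5, so Player I's maximin is 0; column maxima are 11 and 5, so Player II's minimax is 5. These differ, so the equilibrium is in mixed strategies.
Let Player I play r1 with probability p. Player II is indifferent when 11(1−p) = 5p − 5(1−p), giving p = 16/21.
Let Player II play I with probability q. Player I is indifferent when 5(1−q) = 11q − 5(1−q), giving q = 10/21.
The value is 0·(10/21) + (5)·(11/21) = 55/21.

55/21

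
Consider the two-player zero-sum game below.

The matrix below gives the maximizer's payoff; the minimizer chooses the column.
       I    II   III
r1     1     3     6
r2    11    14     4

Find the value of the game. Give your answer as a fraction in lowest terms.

31/6

Column II is strictly dominated by I for the minimizer (it gives the maximizer more in every row).
The remaining 2×2 game on (r1, r2) × (I, III) has no saddle point. Let the maximizer play r1 with probability p; indifference gives p + 11(1−p) = 6p + 4(1−p), so p = 7/12.
Similarly the minimizer's optimal q on I is 1/6, and the value is 1·(1/6) + (6)·(5/6) = 31/6.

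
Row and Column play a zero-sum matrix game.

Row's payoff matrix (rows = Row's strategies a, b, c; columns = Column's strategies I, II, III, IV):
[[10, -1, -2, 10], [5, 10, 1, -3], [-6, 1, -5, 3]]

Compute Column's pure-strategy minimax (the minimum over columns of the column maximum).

1

The worst case (largest entry) in each column is I: 10, II: 10, III: 1, IV: 10.
The best (smallest) of these is 1.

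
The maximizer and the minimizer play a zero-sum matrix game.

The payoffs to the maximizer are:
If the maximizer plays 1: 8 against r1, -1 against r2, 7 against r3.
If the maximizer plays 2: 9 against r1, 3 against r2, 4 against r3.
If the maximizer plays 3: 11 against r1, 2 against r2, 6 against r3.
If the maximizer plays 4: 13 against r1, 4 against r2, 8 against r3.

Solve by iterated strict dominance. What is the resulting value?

4

Row 3 is strictly dominated by row 4 (13>11, 4>2, 8>6); eliminate 3.
Row 1 is strictly dominated by row 4 (13>8, 4>-1, 8>7); eliminate 1.
Column r3 is strictly dominated by r2 for the minimizer (3<4, 4<8); eliminate r3.
Column r1 is strictly dominated by r2 for the minimizer (3<9, 4<13); eliminate r1.
Row 2 is strictly dominated by row 4 (4>3); eliminate 2.
Only (4, r2) remains, with payoff 4.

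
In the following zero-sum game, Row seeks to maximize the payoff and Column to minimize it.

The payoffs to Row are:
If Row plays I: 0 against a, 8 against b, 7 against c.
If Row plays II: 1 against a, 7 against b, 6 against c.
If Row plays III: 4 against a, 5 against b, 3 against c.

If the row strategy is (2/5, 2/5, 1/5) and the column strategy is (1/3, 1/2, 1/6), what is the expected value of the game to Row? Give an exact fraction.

73/15

Against (1/3, 1/2, 1/6), each row's expected payoff is I: 31/6; II: 29/6; III: 13/3.
Taking the (2/5, 2/5, 1/5)-weighted average: (2/5)·(31/6) + (2/5)·(29/6) + (1/5)·(13/3) = 73/15.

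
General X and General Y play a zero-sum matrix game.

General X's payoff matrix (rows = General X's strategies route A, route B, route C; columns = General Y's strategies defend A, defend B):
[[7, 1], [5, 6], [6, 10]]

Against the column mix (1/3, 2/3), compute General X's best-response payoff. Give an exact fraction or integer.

26/3

route A: (7)·(1/3) + (1)·(2/3) = 3.
route B: (5)·(1/3) + (6)·(2/3) = 17/3.
route C: (6)·(1/3) + (10)·(2/3) = 26/3.
The best pure response is route C with expected payoff 26/3.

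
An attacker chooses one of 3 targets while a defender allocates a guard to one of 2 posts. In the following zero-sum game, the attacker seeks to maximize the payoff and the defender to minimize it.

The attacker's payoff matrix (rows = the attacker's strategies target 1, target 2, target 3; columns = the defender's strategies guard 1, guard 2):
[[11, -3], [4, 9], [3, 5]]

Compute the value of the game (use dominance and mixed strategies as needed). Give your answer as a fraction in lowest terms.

Row target 3 is strictly dominated by row target 2, so the attacker never plays it.
The remaining 2×2 game on (target 1, target 2) × (guard 1, guard 2) has no saddle point. Let the attacker play target 1 with probability p; indifference gives 11p + 4(1−p) = −3p + 9(1−p), so p = 5/19.
Similarly the defender's optimal q on guard 1 is 12/19, and the value is 11·(12/19) + (-3)·(7/19) = 111/19.

111/19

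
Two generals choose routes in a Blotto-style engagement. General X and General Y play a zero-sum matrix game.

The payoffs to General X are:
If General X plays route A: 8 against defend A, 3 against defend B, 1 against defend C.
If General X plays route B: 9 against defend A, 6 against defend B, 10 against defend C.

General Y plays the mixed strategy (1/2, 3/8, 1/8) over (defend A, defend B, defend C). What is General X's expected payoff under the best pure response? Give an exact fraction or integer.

route A: (8)·(1/2) + (3)·(3/8) + (1)·(1/8) = 21/4.
route B: (9)·(1/2) + (6)·(3/8) + (10)·(1/8) = 8.
The best pure response is route B with expected payoff 8.

8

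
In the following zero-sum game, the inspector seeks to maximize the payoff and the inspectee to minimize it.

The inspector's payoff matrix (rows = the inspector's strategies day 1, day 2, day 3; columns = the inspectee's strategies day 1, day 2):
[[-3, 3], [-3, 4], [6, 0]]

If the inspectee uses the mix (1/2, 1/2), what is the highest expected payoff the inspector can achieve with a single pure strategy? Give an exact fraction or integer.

day 1: (-3)·(1/2) + (3)·(1/2) = 0.
day 2: (-3)·(1/2) + (4)·(1/2) = 1/2.
day 3: (6)·(1/2) + (0)·(1/2) = 3.
The best pure response is day 3 with expected payoff 3.

3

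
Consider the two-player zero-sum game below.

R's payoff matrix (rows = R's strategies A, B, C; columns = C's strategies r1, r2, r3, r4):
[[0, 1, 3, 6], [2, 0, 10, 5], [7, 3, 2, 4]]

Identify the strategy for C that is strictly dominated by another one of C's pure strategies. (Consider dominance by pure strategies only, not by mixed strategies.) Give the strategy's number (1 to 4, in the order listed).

4

C prefers columns that give R less. Compare r4 with r2: 1 < 6, 0 < 5, 3 < 4.
So r2 strictly dominates r4 for C; r4 is strictly dominated.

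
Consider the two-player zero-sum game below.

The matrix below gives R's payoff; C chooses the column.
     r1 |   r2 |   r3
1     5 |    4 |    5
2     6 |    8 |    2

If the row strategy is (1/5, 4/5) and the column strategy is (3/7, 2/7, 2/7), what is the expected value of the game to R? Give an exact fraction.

Against (3/7, 2/7, 2/7), each row's expected payoff is 1: 33/7; 2: 38/7.
Taking the (1/5, 4/5)-weighted average: (1/5)·(33/7) + (4/5)·(38/7) = 37/7.

37/7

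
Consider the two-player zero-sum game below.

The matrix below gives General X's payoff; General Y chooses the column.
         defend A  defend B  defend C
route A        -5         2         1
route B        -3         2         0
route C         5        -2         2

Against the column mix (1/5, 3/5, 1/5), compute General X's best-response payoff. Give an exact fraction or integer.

route A: (-5)·(1/5) + (2)·(3/5) + (1)·(1/5) = 2/5.
route B: (-3)·(1/5) + (2)·(3/5) + (0)·(1/5) = 3/5.
route C: (5)·(1/5) + (-2)·(3/5) + (2)·(1/5) = 1/5.
The best pure response is route B with expected payoff 3/5.

3/5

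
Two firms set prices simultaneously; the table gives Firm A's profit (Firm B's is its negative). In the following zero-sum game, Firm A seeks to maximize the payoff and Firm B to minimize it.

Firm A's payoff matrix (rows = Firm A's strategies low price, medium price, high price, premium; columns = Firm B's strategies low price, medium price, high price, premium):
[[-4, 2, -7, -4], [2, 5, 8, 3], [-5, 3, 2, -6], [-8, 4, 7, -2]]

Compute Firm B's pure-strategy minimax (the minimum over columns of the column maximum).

2

The worst case (largest entry) in each column is low price: 2, medium price: 5, high price: 8, premium: 3.
The best (smallest) of these is 2.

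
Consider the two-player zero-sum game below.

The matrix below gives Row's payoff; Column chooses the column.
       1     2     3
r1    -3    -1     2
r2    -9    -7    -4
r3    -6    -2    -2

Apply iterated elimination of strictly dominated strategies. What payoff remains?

Row r2 is strictly dominated by row r1 (-3>-9, -1>-7, 2>-4); eliminate r2.
Column 2 is strictly dominated by 1 for Column (-3<-1, -6<-2); eliminate 2.
Column 3 is strictly dominated by 1 for Column (-3<2, -6<-2); eliminate 3.
Row r3 is strictly dominated by row r1 (-3>-6); eliminate r3.
Only (r1, 1) remains, with payoff -3.

-3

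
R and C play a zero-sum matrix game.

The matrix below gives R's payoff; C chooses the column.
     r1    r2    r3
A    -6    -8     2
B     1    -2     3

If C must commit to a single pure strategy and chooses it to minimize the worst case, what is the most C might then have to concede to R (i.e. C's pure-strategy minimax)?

The worst case (largest entry) in each column is r1: 1, r2: -2, r3: 3.
The best (smallest) of these is -2.

-2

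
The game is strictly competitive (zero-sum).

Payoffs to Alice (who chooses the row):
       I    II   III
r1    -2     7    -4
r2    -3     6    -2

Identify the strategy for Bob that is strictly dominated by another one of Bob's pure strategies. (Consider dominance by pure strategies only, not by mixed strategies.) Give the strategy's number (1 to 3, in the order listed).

2

Bob prefers columns that give Alice less. Compare II with I: -2 < 7, -3 < 6.
So I strictly dominates II for Bob; II is strictly dominated.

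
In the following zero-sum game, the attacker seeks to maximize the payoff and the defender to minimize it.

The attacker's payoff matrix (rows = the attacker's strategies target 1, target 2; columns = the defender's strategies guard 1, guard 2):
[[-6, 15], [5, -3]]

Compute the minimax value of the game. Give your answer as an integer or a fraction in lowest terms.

57/29

Row minima are -6 and -3, so the attacker's maximin is -3; column maxima are 5 and 15, so the defender's minimax is 5. These differ, so the equilibrium is in mixed strategies.
Let the attacker play target 1 with probability p. The defender is indifferent when −6p + 5(1−p) = 15p − 3(1−p), giving p = 8/29.
Let the defender play guard 1 with probability q. The attacker is indifferent when −6q + 15(1−q) = 5q − 3(1−q), giving q = 18/29.
The value is -6·(18/29) + (15)·(11/29) = 57/29.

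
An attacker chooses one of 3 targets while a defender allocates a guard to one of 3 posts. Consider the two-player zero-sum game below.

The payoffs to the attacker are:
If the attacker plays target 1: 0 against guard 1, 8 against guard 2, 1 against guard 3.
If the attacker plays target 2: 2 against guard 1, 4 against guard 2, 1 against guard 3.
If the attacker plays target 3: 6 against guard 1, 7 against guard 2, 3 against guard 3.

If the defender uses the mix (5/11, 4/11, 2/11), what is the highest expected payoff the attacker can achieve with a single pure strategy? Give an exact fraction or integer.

64/11

target 1: (0)·(5/11) + (8)·(4/11) + (1)·(2/11) = 34/11.
target 2: (2)·(5/11) + (4)·(4/11) + (1)·(2/11) = 28/11.
target 3: (6)·(5/11) + (7)·(4/11) + (3)·(2/11) = 64/11.
The best pure response is target 3 with expected payoff 64/11.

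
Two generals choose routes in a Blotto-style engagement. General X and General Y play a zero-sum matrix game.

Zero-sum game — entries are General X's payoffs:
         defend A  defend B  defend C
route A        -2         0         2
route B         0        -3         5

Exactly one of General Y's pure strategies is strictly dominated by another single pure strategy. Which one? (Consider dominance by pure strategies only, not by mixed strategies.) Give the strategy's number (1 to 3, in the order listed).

General Y prefers columns that give General X less. Compare defend C with defend A: -2 < 2, 0 < 5.
So defend A strictly dominates defend C for General Y; defend C is strictly dominated.

3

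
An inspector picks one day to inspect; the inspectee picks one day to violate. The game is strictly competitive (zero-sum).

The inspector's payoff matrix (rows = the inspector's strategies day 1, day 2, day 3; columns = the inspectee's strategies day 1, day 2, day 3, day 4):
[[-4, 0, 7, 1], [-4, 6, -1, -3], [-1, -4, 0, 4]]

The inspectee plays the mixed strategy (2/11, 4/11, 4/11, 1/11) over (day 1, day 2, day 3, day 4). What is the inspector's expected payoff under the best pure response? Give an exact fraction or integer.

21/11

day 1: (-4)·(2/11) + (0)·(4/11) + (7)·(4/11) + (1)·(1/11) = 21/11.
day 2: (-4)·(2/11) + (6)·(4/11) + (-1)·(4/11) + (-3)·(1/11) = 9/11.
day 3: (-1)·(2/11) + (-4)·(4/11) + (0)·(4/11) + (4)·(1/11) = -14/11.
The best pure response is day 1 with expected payoff 21/11.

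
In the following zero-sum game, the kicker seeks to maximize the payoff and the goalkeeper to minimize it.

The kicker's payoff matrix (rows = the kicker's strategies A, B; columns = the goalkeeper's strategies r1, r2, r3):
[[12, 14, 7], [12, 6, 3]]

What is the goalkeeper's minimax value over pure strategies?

7

The worst case (largest entry) in each column is r1: 12, r2: 14, r3: 7.
The best (smallest) of these is 7.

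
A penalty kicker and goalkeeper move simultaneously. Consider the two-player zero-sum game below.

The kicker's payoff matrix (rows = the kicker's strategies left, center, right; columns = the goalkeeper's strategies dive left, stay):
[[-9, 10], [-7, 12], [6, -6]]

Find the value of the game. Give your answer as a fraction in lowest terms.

Row left is strictly dominated by row center, so the kicker never plays it.
The remaining 2×2 game on (center, right) × (dive left, stay) has no saddle point. Let the kicker play center with probability p; indifference gives −7p + 6(1−p) = 12p − 6(1−p), so p = 12/31.
Similarly the goalkeeper's optimal q on dive left is 18/31, and the value is -7·(18/31) + (12)·(13/31) = 30/31.

30/31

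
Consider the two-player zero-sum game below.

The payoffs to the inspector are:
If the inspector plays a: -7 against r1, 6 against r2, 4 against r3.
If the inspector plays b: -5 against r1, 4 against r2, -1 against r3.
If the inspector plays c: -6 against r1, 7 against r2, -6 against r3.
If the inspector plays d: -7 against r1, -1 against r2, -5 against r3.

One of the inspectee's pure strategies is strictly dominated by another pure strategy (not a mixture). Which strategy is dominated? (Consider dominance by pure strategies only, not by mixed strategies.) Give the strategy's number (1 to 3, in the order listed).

The inspectee prefers columns that give the inspector less. Compare r2 with r1: -7 < 6, -5 < 4, -6 < 7, -7 < -1.
So r1 strictly dominates r2 for the inspectee; r2 is strictly dominated.

2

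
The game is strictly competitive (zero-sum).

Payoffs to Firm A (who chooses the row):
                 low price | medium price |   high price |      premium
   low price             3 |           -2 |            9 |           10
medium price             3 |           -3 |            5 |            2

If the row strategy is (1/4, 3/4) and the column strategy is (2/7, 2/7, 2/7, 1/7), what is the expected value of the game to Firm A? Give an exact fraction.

33/14

Against (2/7, 2/7, 2/7, 1/7), each row's expected payoff is low price: 30/7; medium price: 12/7.
Taking the (1/4, 3/4)-weighted average: (1/4)·(30/7) + (3/4)·(12/7) = 33/14.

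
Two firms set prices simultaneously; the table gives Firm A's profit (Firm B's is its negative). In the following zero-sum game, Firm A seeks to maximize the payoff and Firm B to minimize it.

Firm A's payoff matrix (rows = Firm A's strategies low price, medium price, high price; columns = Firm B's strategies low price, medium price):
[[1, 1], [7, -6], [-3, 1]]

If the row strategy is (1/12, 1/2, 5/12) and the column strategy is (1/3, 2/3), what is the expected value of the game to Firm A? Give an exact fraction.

-8/9

Against (1/3, 2/3), each row's expected payoff is low price: 1; medium price: -5/3; high price: -1/3.
Taking the (1/12, 1/2, 5/12)-weighted average: (1/12)·(1) + (1/2)·(-5/3) + (5/12)·(-1/3) = -8/9.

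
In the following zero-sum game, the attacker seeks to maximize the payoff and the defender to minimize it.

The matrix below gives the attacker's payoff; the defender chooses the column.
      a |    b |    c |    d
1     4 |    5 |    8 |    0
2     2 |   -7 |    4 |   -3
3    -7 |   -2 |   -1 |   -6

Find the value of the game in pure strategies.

0

Row minima: 0, -7, -7 → the attacker's maximin is 0.
Column maxima: 4, 5, 8, 0 → the defender's minimax is 0.
They coincide at (1, d), so the value is 0.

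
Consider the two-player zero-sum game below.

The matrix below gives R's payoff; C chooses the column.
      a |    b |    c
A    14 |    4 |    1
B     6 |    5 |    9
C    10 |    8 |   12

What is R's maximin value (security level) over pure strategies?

The worst-case payoff for each row is A: 1, B: 5, C: 8.
The best of these is 8.

8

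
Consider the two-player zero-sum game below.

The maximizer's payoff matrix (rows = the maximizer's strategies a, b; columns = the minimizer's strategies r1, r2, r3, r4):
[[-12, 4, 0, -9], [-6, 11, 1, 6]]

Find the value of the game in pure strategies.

Row minima: -12, -6 → the maximizer's maximin is -6.
Column maxima: -6, 11, 1, 6 → the minimizer's minimax is -6.
They coincide at (b, r1), so the value is -6.

-6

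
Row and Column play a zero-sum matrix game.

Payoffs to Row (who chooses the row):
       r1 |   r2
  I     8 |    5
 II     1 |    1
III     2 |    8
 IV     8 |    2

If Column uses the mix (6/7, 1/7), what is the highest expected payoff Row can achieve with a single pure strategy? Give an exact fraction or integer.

53/7

I: (8)·(6/7) + (5)·(1/7) = 53/7.
II: (1)·(6/7) + (1)·(1/7) = 1.
III: (2)·(6/7) + (8)·(1/7) = 20/7.
IV: (8)·(6/7) + (2)·(1/7) = 50/7.
The best pure response is I with expected payoff 53/7.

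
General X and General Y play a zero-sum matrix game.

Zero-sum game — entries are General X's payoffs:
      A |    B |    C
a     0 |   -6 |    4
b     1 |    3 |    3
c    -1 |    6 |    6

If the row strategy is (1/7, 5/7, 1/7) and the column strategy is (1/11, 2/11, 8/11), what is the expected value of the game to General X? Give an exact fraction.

234/77

Against (1/11, 2/11, 8/11), each row's expected payoff is a: 20/11; b: 31/11; c: 59/11.
Taking the (1/7, 5/7, 1/7)-weighted average: (1/7)·(20/11) + (5/7)·(31/11) + (1/7)·(59/11) = 234/77.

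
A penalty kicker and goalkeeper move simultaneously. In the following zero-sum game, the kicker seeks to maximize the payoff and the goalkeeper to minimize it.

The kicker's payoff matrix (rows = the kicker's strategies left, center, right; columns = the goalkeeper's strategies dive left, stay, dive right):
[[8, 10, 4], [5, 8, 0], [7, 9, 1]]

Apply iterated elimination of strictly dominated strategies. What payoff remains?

Row center is strictly dominated by row left (8>5, 10>8, 4>0); eliminate center.
Row right is strictly dominated by row left (8>7, 10>9, 4>1); eliminate right.
Column dive left is strictly dominated by dive right for the goalkeeper (4<8); eliminate dive left.
Column stay is strictly dominated by dive right for the goalkeeper (4<10); eliminate stay.
Only (left, dive right) remains, with payoff 4.

4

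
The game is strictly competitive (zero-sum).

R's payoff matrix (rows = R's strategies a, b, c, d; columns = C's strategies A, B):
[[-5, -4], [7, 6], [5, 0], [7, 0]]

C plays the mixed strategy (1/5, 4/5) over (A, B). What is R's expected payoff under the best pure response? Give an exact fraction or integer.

a: (-5)·(1/5) + (-4)·(4/5) = -21/5.
b: (7)·(1/5) + (6)·(4/5) = 31/5.
c: (5)·(1/5) + (0)·(4/5) = 1.
d: (7)·(1/5) + (0)·(4/5) = 7/5.
The best pure response is b with expected payoff 31/5.

31/5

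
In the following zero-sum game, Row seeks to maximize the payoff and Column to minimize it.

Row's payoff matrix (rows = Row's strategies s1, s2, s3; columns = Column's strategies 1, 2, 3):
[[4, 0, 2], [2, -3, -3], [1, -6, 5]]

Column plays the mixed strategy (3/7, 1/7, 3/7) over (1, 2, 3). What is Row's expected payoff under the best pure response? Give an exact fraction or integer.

s1: (4)·(3/7) + (0)·(1/7) + (2)·(3/7) = 18/7.
s2: (2)·(3/7) + (-3)·(1/7) + (-3)·(3/7) = -6/7.
s3: (1)·(3/7) + (-6)·(1/7) + (5)·(3/7) = 12/7.
The best pure response is s1 with expected payoff 18/7.

18/7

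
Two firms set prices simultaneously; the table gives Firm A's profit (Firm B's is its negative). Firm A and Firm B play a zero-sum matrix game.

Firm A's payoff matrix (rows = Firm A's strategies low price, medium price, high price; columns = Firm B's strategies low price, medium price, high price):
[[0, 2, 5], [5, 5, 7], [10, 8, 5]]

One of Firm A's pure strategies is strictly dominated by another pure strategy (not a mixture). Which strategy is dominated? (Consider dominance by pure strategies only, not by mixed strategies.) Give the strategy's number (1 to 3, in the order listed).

Compare low price with medium price: 5 > 0, 5 > 2, 7 > 5.
So medium price strictly dominates low price for Firm A; low price is strictly dominated.

1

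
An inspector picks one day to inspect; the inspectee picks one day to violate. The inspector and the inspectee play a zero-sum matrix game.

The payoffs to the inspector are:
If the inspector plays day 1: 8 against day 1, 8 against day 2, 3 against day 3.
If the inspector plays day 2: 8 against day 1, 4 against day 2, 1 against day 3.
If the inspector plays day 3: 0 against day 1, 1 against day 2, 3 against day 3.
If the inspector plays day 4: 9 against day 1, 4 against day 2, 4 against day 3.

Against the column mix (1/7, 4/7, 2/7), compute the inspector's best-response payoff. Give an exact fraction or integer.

day 1: (8)·(1/7) + (8)·(4/7) + (3)·(2/7) = 46/7.
day 2: (8)·(1/7) + (4)·(4/7) + (1)·(2/7) = 26/7.
day 3: (0)·(1/7) + (1)·(4/7) + (3)·(2/7) = 10/7.
day 4: (9)·(1/7) + (4)·(4/7) + (4)·(2/7) = 33/7.
The best pure response is day 1 with expected payoff 46/7.

46/7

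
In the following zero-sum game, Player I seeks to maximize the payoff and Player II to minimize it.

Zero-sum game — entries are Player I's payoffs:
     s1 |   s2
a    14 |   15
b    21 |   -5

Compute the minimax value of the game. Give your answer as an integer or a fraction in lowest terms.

Row minima are 14 and -5, so Player I's maximin is 14; column maxima are 21 and 15, so Player II's minimax is 15. These differ, so the equilibrium is in mixed strategies.
Let Player I play a with probability p. Player II is indifferent when 14p + 21(1−p) = 15p − 5(1−p), giving p = 26/27.
Let Player II play s1 with probability q. Player I is indifferent when 14q + 15(1−q) = 21q − 5(1−q), giving q = 20/27.
The value is 14·(20/27) + (15)·(7/27) = 385/27.

385/27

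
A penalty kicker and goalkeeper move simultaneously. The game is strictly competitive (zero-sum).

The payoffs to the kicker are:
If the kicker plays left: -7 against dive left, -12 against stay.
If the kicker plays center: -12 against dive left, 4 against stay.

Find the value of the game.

Row minima are -12 and -12, so the kicker's maximin is -12; column maxima are -7 and 4, so the goalkeeper's minimax is -7. These differ, so the equilibrium is in mixed strategies.
Let the kicker play left with probability p. The goalkeeper is indifferent when −7p − 12(1−p) = −12p + 4(1−p), giving p = 16/21.
Let the goalkeeper play dive left with probability q. The kicker is indifferent when −7q − 12(1−q) = −12q + 4(1−q), giving q = 16/21.
The value is -7·(16/21) + (-12)·(5/21) = -172/21.

-172/21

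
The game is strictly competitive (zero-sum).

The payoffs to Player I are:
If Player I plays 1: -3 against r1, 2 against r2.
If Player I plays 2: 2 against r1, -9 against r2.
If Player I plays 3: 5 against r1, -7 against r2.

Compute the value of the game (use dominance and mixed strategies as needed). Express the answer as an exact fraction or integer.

Row 2 is strictly dominated by row 3, so Player I never plays it.
The remaining 2×2 game on (1, 3) × (r1, r2) has no saddle point. Let Player I play 1 with probability p; indifference gives −3p + 5(1−p) = 2p − 7(1−p), so p = 12/17.
Similarly Player II's optimal q on r1 is 9/17, and the value is -3·(9/17) + (2)·(8/17) = -11/17.

-11/17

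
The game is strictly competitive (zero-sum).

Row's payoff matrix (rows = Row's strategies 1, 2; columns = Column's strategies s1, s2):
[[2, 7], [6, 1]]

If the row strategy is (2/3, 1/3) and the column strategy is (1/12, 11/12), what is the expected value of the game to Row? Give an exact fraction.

175/36

Against (1/12, 11/12), each row's expected payoff is 1: 79/12; 2: 17/12.
Taking the (2/3, 1/3)-weighted average: (2/3)·(79/12) + (1/3)·(17/12) = 175/36.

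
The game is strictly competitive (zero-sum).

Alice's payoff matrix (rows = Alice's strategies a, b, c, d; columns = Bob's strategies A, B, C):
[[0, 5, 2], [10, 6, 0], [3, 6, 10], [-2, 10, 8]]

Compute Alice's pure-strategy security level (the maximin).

3

The worst-case payoff for each row is a: 0, b: 0, c: 3, d: -2.
The best of these is 3.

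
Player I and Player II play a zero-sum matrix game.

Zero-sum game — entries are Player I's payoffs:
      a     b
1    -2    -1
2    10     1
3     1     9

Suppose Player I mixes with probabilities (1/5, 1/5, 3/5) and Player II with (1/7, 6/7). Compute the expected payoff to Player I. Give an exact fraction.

Against (1/7, 6/7), each row's expected payoff is 1: -8/7; 2: 16/7; 3: 55/7.
Taking the (1/5, 1/5, 3/5)-weighted average: (1/5)·(-8/7) + (1/5)·(16/7) + (3/5)·(55/7) = 173/35.

173/35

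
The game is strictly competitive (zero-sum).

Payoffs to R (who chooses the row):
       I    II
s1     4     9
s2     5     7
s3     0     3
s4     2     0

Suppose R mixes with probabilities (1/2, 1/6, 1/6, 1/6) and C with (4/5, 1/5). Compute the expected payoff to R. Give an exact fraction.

113/30

Against (4/5, 1/5), each row's expected payoff is s1: 5; s2: 27/5; s3: 3/5; s4: 8/5.
Taking the (1/2, 1/6, 1/6, 1/6)-weighted average: (1/2)·(5) + (1/6)·(27/5) + (1/6)·(3/5) + (1/6)·(8/5) = 113/30.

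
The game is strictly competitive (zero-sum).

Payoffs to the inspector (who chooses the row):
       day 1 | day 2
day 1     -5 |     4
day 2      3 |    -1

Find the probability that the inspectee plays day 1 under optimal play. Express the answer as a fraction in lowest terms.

Row minima are -5 and -1, so the inspector's maximin is -1; column maxima are 3 and 4, so the inspectee's minimax is 3. These differ, so the equilibrium is in mixed strategies.
Let the inspectee play day 1 with probability q. The inspector is indifferent when −5q + 4(1−q) = 3q − (1−q), giving q = 5/13.

5/13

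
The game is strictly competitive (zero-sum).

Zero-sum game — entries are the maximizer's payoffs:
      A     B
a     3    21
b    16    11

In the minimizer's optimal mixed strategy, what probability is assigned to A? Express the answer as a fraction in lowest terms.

Row minima are 3 and 11, so the maximizer's maximin is 11; column maxima are 16 and 21, so the minimizer's minimax is 16. These differ, so the equilibrium is in mixed strategies.
Let the minimizer play A with probability q. The maximizer is indifferent when 3q + 21(1−q) = 16q + 11(1−q), giving q = 10/23.

10/23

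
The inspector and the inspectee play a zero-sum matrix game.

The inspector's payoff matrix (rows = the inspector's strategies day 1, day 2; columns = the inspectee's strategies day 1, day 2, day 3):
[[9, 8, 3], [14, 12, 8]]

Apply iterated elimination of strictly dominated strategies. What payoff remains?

8

Column day 2 is strictly dominated by day 3 for the inspectee (3<8, 8<12); eliminate day 2.
Row day 1 is strictly dominated by row day 2 (14>9, 8>3); eliminate day 1.
Column day 1 is strictly dominated by day 3 for the inspectee (8<14); eliminate day 1.
Only (day 2, day 3) remains, with payoff 8.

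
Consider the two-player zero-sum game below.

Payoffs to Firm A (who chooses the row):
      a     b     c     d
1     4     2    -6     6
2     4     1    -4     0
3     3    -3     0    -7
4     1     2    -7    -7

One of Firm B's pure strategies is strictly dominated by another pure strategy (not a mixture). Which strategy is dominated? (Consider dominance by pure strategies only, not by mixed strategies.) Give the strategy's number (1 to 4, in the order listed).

Firm B prefers columns that give Firm A less. Compare a with c: -6 < 4, -4 < 4, 0 < 3, -7 < 1.
So c strictly dominates a for Firm B; a is strictly dominated.

1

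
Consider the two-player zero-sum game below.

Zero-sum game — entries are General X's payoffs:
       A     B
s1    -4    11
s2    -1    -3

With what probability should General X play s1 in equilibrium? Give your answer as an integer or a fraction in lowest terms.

2/17

Row minima are -4 and -3, so General X's maximin is -3; column maxima are -1 and 11, so General Y's minimax is -1. These differ, so the equilibrium is in mixed strategies.
Let General X play s1 with probability p. General Y is indifferent when −4p − (1−p) = 11p − 3(1−p), giving p = 2/17.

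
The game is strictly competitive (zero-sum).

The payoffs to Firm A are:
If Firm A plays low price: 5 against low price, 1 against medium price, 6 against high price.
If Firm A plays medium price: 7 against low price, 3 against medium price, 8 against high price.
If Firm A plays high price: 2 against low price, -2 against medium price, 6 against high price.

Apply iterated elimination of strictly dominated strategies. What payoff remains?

Row low price is strictly dominated by row medium price (7>5, 3>1, 8>6); eliminate low price.
Column high price is strictly dominated by low price for Firm B (7<8, 2<6); eliminate high price.
Column low price is strictly dominated by medium price for Firm B (3<7, -2<2); eliminate low price.
Row high price is strictly dominated by row medium price (3>-2); eliminate high price.
Only (medium price, medium price) remains, with payoff 3.

3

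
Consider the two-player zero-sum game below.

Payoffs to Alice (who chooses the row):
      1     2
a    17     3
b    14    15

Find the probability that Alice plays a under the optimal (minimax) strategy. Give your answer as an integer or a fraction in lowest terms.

Row minima are 3 and 14, so Alice's maximin is 14; column maxima are 17 and 15, so Bob's minimax is 15. These differ, so the equilibrium is in mixed strategies.
Let Alice play a with probability p. Bob is indifferent when 17p + 14(1−p) = 3p + 15(1−p), giving p = 1/15.

1/15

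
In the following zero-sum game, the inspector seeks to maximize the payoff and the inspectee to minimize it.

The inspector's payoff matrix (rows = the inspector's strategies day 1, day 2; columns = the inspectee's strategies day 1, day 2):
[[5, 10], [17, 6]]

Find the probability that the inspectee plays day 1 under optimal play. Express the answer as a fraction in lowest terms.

1/4

Row minima are 5 and 6, so the inspector's maximin is 6; column maxima are 17 and 10, so the inspectee's minimax is 10. These differ, so the equilibrium is in mixed strategies.
Let the inspectee play day 1 with probability q. The inspector is indifferent when 5q + 10(1−q) = 17q + 6(1−q), giving q = 1/4.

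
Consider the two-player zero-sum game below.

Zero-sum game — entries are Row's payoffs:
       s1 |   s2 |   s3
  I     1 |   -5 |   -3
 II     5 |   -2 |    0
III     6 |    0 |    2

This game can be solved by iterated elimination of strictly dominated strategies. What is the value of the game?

Column s3 is strictly dominated by s2 for Column (-5<-3, -2<0, 0<2); eliminate s3.
Row II is strictly dominated by row III (6>5, 0>-2); eliminate II.
Column s1 is strictly dominated by s2 for Column (-5<1, 0<6); eliminate s1.
Row I is strictly dominated by row III (0>-5); eliminate I.
Only (III, s2) remains, with payoff 0.

0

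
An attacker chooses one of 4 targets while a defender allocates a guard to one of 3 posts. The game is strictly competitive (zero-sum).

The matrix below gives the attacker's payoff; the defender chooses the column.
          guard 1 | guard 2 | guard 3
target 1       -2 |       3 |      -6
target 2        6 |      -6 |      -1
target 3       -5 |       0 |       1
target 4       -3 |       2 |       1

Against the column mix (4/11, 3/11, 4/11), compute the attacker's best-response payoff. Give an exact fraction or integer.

target 1: (-2)·(4/11) + (3)·(3/11) + (-6)·(4/11) = -23/11.
target 2: (6)·(4/11) + (-6)·(3/11) + (-1)·(4/11) = 2/11.
target 3: (-5)·(4/11) + (0)·(3/11) + (1)·(4/11) = -16/11.
target 4: (-3)·(4/11) + (2)·(3/11) + (1)·(4/11) = -2/11.
The best pure response is target 2 with expected payoff 2/11.

2/11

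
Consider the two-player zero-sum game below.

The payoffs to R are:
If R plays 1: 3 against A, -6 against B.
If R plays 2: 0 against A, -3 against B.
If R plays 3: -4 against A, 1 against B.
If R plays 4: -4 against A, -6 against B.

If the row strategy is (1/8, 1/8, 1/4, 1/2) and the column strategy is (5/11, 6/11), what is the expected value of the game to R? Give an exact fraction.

-291/88

Against (5/11, 6/11), each row's expected payoff is 1: -21/11; 2: -18/11; 3: -14/11; 4: -56/11.
Taking the (1/8, 1/8, 1/4, 1/2)-weighted average: (1/8)·(-21/11) + (1/8)·(-18/11) + (1/4)·(-14/11) + (1/2)·(-56/11) = -291/88.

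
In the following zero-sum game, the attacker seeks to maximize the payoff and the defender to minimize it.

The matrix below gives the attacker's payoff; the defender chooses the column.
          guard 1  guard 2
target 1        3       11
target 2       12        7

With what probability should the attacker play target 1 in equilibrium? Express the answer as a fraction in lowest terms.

5/13

Row minima are 3 and 7, so the attacker's maximin is 7; column maxima are 12 and 11, so the defender's minimax is 11. These differ, so the equilibrium is in mixed strategies.
Let the attacker play target 1 with probability p. The defender is indifferent when 3p + 12(1−p) = 11p + 7(1−p), giving p = 5/13.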